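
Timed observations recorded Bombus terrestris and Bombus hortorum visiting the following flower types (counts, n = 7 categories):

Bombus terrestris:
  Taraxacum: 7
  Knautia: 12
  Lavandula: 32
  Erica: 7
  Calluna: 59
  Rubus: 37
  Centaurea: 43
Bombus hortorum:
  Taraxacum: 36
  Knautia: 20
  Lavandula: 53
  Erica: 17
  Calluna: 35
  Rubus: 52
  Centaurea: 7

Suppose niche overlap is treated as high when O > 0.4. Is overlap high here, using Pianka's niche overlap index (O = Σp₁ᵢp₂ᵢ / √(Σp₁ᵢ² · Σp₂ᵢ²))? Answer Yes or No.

Proportions for Bombus terrestris (n=197): 7/197=0.0355, 12/197=0.0609, 32/197=0.1624, 7/197=0.0355, 59/197=0.2995, 37/197=0.1878, 43/197=0.2183
Proportions for Bombus hortorum (n=220): 36/220=0.1636, 20/220=0.0909, 53/220=0.2409, 17/220=0.0773, 35/220=0.1591, 52/220=0.2364, 7/220=0.0318
Σ p₁ᵢp₂ᵢ = 0.005808 + 0.005536 + 0.039122 + 0.002744 + 0.047650 + 0.044396 + 0.006942 = 0.152198
Σp_1ᵢ² = 0.0355² + 0.0609² + 0.1624² + 0.0355² + 0.2995² + 0.1878² + 0.2183² = 0.001260 + 0.003709 + 0.026374 + 0.001260 + 0.089700 + 0.035269 + 0.047655 = 0.205227
Σp_2ᵢ² = 0.1636² + 0.0909² + 0.2409² + 0.0773² + 0.1591² + 0.2364² + 0.0318² = 0.026765 + 0.008263 + 0.058033 + 0.005975 + 0.025313 + 0.055885 + 0.001011 = 0.181245
O = 0.152198 / √(0.205227 × 0.181245) = 0.152198 / 0.1928636 = 0.7891
O = 0.7891 > 0.4 → Yes.

Yes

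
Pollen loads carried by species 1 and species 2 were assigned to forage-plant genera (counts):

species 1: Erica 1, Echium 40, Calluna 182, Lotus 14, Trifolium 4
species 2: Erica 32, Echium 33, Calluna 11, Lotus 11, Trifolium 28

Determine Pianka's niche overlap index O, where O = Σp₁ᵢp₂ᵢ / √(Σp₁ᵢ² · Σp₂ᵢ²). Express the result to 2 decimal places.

Proportions for species 1 (n=241): 1/241=0.0041, 40/241=0.1660, 182/241=0.7552, 14/241=0.0581, 4/241=0.0166
Proportions for species 2 (n=115): 32/115=0.2783, 33/115=0.2870, 11/115=0.0957, 11/115=0.0957, 28/115=0.2435
Σ p₁ᵢp₂ᵢ = 0.001141 + 0.047642 + 0.072273 + 0.005560 + 0.004042 = 0.130658
Σp_1ᵢ² = 0.0041² + 0.1660² + 0.7552² + 0.0581² + 0.0166² = 0.000017 + 0.027556 + 0.570327 + 0.003376 + 0.000276 = 0.601552
Σp_2ᵢ² = 0.2783² + 0.2870² + 0.0957² + 0.0957² + 0.2435² = 0.077451 + 0.082369 + 0.009158 + 0.009158 + 0.059292 = 0.237428
O = 0.130658 / √(0.601552 × 0.237428) = 0.130658 / 0.3779223 = 0.3457

0.35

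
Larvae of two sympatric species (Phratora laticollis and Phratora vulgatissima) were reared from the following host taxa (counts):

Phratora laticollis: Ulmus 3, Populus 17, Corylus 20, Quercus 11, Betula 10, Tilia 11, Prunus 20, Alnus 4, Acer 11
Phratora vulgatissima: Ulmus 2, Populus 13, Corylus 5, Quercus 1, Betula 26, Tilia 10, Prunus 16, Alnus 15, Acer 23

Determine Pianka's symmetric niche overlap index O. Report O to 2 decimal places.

Proportions for Phratora laticollis (n=107): 3/107=0.0280, 17/107=0.1589, 20/107=0.1869, 11/107=0.1028, 10/107=0.0935, 11/107=0.1028, 20/107=0.1869, 4/107=0.0374, 11/107=0.1028
Proportions for Phratora vulgatissima (n=111): 2/111=0.0180, 13/111=0.1171, 5/111=0.0450, 1/111=0.0090, 26/111=0.2342, 10/111=0.0901, 16/111=0.1441, 15/111=0.1351, 23/111=0.2072
Σ p₁ᵢp₂ᵢ = 0.000504 + 0.018607 + 0.008411 + 0.000925 + 0.021898 + 0.009262 + 0.026932 + 0.005053 + 0.021300 = 0.112892
Σp_1ᵢ² = 0.0280² + 0.1589² + 0.1869² + 0.1028² + 0.0935² + 0.1028² + 0.1869² + 0.0374² + 0.1028² = 0.000784 + 0.025249 + 0.034932 + 0.010568 + 0.008742 + 0.010568 + 0.034932 + 0.001399 + 0.010568 = 0.137742
Σp_2ᵢ² = 0.0180² + 0.1171² + 0.0450² + 0.0090² + 0.2342² + 0.0901² + 0.1441² + 0.1351² + 0.2072² = 0.000324 + 0.013712 + 0.002025 + 0.000081 + 0.054850 + 0.008118 + 0.020765 + 0.018252 + 0.042932 = 0.161059
O = 0.112892 / √(0.137742 × 0.161059) = 0.112892 / 0.1489449 = 0.7579

0.76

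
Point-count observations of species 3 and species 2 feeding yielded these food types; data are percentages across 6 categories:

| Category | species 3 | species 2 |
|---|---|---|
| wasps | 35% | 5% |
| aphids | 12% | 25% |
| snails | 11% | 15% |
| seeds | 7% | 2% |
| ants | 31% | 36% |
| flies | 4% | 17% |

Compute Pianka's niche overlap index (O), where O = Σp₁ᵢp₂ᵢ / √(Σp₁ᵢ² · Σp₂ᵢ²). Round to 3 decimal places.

0.738

Convert percentages to proportions (divide by 100).
Σ p₁ᵢp₂ᵢ = 0.0175 + 0.0300 + 0.0165 + 0.0014 + 0.1116 + 0.0068 = 0.1838
Σp_1ᵢ² = 0.35² + 0.12² + 0.11² + 0.07² + 0.31² + 0.04² = 0.1225 + 0.0144 + 0.0121 + 0.0049 + 0.0961 + 0.0016 = 0.2516
Σp_2ᵢ² = 0.05² + 0.25² + 0.15² + 0.02² + 0.36² + 0.17² = 0.0025 + 0.0625 + 0.0225 + 0.0004 + 0.1296 + 0.0289 = 0.2464
O = 0.1838 / √(0.2516 × 0.2464) = 0.1838 / 0.248986 = 0.73819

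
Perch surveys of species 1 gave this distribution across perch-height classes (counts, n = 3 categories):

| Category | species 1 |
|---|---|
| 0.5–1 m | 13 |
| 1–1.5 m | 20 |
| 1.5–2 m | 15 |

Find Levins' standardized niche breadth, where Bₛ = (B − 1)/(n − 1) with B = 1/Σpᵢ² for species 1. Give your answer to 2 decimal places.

0.95

Proportions for species 1 (n=48): 13/48=0.2708, 20/48=0.4167, 15/48=0.3125
Σpᵢ² = 0.2708² + 0.4167² + 0.3125² = 0.073333 + 0.173639 + 0.097656 = 0.344628
B = 1 / 0.344628 = 2.9017
Bₛ = (B − 1)/(n − 1) = (2.9017 − 1)/(3 − 1) = 1.9017/2 = 0.9509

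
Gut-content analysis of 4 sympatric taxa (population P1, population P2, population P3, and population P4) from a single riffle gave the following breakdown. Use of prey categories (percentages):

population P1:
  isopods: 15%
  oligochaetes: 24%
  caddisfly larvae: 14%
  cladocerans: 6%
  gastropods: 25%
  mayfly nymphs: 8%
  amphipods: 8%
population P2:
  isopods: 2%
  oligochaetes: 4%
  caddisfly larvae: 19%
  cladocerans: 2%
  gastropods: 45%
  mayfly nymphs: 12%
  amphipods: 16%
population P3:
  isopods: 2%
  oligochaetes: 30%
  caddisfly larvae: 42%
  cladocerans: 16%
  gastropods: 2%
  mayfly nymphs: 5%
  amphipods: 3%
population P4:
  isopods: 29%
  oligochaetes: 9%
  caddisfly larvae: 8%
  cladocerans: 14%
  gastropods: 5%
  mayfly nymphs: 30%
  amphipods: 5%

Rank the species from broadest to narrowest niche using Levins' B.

Convert percentages to proportions (divide by 100).
Σp_P1ᵢ² = 0.15² + 0.24² + 0.14² + 0.06² + 0.25² + 0.08² + 0.08² = 0.0225 + 0.0576 + 0.0196 + 0.0036 + 0.0625 + 0.0064 + 0.0064 = 0.1786
B_P1 = 1 / 0.1786 = 5.5991
Σp_P2ᵢ² = 0.02² + 0.04² + 0.19² + 0.02² + 0.45² + 0.12² + 0.16² = 0.0004 + 0.0016 + 0.0361 + 0.0004 + 0.2025 + 0.0144 + 0.0256 = 0.2810
B_P2 = 1 / 0.2810 = 3.5587
Σp_P3ᵢ² = 0.02² + 0.30² + 0.42² + 0.16² + 0.02² + 0.05² + 0.03² = 0.0004 + 0.0900 + 0.1764 + 0.0256 + 0.0004 + 0.0025 + 0.0009 = 0.2962
B_P3 = 1 / 0.2962 = 3.3761
Σp_P4ᵢ² = 0.29² + 0.09² + 0.08² + 0.14² + 0.05² + 0.30² + 0.05² = 0.0841 + 0.0081 + 0.0064 + 0.0196 + 0.0025 + 0.0900 + 0.0025 = 0.2132
B_P4 = 1 / 0.2132 = 4.6904
Ranking by B (broadest → narrowest): population P1 (5.60) > population P4 (4.69) > population P2 (3.56) > population P3 (3.38)

population P1 > population P4 > population P2 > population P3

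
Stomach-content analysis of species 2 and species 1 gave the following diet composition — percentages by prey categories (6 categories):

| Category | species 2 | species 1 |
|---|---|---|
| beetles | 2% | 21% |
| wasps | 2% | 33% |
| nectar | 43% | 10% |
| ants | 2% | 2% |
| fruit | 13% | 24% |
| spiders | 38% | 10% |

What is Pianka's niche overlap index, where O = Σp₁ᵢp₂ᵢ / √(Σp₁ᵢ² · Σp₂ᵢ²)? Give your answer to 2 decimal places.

Convert percentages to proportions (divide by 100).
Σ p₁ᵢp₂ᵢ = 0.0042 + 0.0066 + 0.0430 + 0.0004 + 0.0312 + 0.0380 = 0.1234
Σp_1ᵢ² = 0.02² + 0.02² + 0.43² + 0.02² + 0.13² + 0.38² = 0.0004 + 0.0004 + 0.1849 + 0.0004 + 0.0169 + 0.1444 = 0.3474
Σp_2ᵢ² = 0.21² + 0.33² + 0.10² + 0.02² + 0.24² + 0.10² = 0.0441 + 0.1089 + 0.0100 + 0.0004 + 0.0576 + 0.0100 = 0.2310
O = 0.1234 / √(0.3474 × 0.2310) = 0.1234 / 0.28328 = 0.4356

0.44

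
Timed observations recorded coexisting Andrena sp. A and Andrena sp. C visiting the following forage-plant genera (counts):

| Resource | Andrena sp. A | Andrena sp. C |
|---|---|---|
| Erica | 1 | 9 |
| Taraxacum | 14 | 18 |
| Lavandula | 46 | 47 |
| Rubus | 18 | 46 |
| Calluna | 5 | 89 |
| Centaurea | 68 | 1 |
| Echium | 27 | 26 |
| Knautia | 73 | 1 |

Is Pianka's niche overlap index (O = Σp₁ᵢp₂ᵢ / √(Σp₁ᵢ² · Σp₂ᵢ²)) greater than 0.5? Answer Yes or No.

Proportions for Andrena sp. A (n=252): 1/252=0.0040, 14/252=0.0556, 46/252=0.1825, 18/252=0.0714, 5/252=0.0198, 68/252=0.2698, 27/252=0.1071, 73/252=0.2897
Proportions for Andrena sp. C (n=237): 9/237=0.0380, 18/237=0.0759, 47/237=0.1983, 46/237=0.1941, 89/237=0.3755, 1/237=0.0042, 26/237=0.1097, 1/237=0.0042
Σ p₁ᵢp₂ᵢ = 0.000152 + 0.004220 + 0.036190 + 0.013859 + 0.007435 + 0.001133 + 0.011749 + 0.001217 = 0.075955
Σp_1ᵢ² = 0.0040² + 0.0556² + 0.1825² + 0.0714² + 0.0198² + 0.2698² + 0.1071² + 0.2897² = 0.000016 + 0.003091 + 0.033306 + 0.005098 + 0.000392 + 0.072792 + 0.011470 + 0.083926 = 0.210091
Σp_2ᵢ² = 0.0380² + 0.0759² + 0.1983² + 0.1941² + 0.3755² + 0.0042² + 0.1097² + 0.0042² = 0.001444 + 0.005761 + 0.039323 + 0.037675 + 0.141000 + 0.000018 + 0.012034 + 0.000018 = 0.237273
O = 0.075955 / √(0.210091 × 0.237273) = 0.075955 / 0.2232687 = 0.3402
O = 0.3402 < 0.5 → No.

No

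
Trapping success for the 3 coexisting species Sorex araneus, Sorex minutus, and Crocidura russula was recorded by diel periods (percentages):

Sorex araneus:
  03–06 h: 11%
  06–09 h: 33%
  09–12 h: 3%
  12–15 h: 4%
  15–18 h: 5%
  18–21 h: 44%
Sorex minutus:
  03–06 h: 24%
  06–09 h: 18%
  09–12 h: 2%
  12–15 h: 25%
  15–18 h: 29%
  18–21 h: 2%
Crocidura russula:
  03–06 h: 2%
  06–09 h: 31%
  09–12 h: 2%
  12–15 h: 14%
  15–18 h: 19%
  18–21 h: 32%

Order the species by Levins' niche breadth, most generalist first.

Convert percentages to proportions (divide by 100).
Σp_aranᵢ² = 0.11² + 0.33² + 0.03² + 0.04² + 0.05² + 0.44² = 0.0121 + 0.1089 + 0.0009 + 0.0016 + 0.0025 + 0.1936 = 0.3196
B_aran = 1 / 0.3196 = 3.1289
Σp_minuᵢ² = 0.24² + 0.18² + 0.02² + 0.25² + 0.29² + 0.02² = 0.0576 + 0.0324 + 0.0004 + 0.0625 + 0.0841 + 0.0004 = 0.2374
B_minu = 1 / 0.2374 = 4.2123
Σp_russᵢ² = 0.02² + 0.31² + 0.02² + 0.14² + 0.19² + 0.32² = 0.0004 + 0.0961 + 0.0004 + 0.0196 + 0.0361 + 0.1024 = 0.2550
B_russ = 1 / 0.2550 = 3.9216
Ranking by B (broadest → narrowest): Sorex minutus (4.21) > Crocidura russula (3.92) > Sorex araneus (3.13)

Sorex minutus > Crocidura russula > Sorex araneus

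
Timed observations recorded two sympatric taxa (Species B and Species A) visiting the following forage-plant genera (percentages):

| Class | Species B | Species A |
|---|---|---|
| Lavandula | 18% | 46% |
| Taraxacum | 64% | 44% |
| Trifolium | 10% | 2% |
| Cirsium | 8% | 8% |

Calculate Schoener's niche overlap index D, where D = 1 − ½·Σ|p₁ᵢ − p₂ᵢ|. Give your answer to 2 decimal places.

Convert percentages to proportions (divide by 100).
Σ|p₁ᵢ − p₂ᵢ| = 0.28 + 0.20 + 0.08 + 0.00 = 0.56
D = 1 − ½ × 0.56 = 1 − 0.280 = 0.7200

0.72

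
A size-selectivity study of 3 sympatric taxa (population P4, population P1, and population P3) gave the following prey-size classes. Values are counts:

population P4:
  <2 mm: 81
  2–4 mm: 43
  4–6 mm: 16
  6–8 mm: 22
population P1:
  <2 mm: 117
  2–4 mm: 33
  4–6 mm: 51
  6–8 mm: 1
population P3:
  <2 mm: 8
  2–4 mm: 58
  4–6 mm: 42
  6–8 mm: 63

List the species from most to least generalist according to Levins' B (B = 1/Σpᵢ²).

Proportions for population P4 (n=162): 81/162=0.5000, 43/162=0.2654, 16/162=0.0988, 22/162=0.1358
Proportions for population P1 (n=202): 117/202=0.5792, 33/202=0.1634, 51/202=0.2525, 1/202=0.0050
Proportions for population P3 (n=171): 8/171=0.0468, 58/171=0.3392, 42/171=0.2456, 63/171=0.3684
Σp_P4ᵢ² = 0.5000² + 0.2654² + 0.0988² + 0.1358² = 0.250000 + 0.070437 + 0.009761 + 0.018442 = 0.348640
B_P4 = 1 / 0.348640 = 2.8683
Σp_P1ᵢ² = 0.5792² + 0.1634² + 0.2525² + 0.0050² = 0.335473 + 0.026700 + 0.063756 + 0.000025 = 0.425954
B_P1 = 1 / 0.425954 = 2.3477
Σp_P3ᵢ² = 0.0468² + 0.3392² + 0.2456² + 0.3684² = 0.002190 + 0.115057 + 0.060319 + 0.135719 = 0.313285
B_P3 = 1 / 0.313285 = 3.1920
Ranking by B (broadest → narrowest): population P3 (3.19) > population P4 (2.87) > population P1 (2.35)

population P3 > population P4 > population P1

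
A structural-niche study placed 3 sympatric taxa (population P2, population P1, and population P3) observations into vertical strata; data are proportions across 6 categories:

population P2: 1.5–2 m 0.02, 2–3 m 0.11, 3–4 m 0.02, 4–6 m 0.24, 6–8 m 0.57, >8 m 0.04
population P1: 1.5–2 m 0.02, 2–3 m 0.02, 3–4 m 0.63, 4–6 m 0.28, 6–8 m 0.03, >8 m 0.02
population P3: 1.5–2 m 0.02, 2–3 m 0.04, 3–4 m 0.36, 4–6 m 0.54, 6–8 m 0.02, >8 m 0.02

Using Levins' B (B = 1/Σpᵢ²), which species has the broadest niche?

population P2

Σp_P2ᵢ² = 0.02² + 0.11² + 0.02² + 0.24² + 0.57² + 0.04² = 0.0004 + 0.0121 + 0.0004 + 0.0576 + 0.3249 + 0.0016 = 0.3970
B_P2 = 1 / 0.3970 = 2.5189
Σp_P1ᵢ² = 0.02² + 0.02² + 0.63² + 0.28² + 0.03² + 0.02² = 0.0004 + 0.0004 + 0.3969 + 0.0784 + 0.0009 + 0.0004 = 0.4774
B_P1 = 1 / 0.4774 = 2.0947
Σp_P3ᵢ² = 0.02² + 0.04² + 0.36² + 0.54² + 0.02² + 0.02² = 0.0004 + 0.0016 + 0.1296 + 0.2916 + 0.0004 + 0.0004 = 0.4240
B_P3 = 1 / 0.4240 = 2.3585
Highest B → broadest niche (most generalist): population P2 (B = 2.52).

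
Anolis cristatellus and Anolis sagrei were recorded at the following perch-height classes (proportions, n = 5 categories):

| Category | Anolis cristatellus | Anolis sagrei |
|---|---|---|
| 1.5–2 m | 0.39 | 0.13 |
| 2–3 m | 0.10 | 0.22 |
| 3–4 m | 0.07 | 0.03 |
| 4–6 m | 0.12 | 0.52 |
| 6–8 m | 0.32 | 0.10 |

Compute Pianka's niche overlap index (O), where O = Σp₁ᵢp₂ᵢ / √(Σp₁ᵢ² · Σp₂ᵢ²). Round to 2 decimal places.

Σ p₁ᵢp₂ᵢ = 0.0507 + 0.0220 + 0.0021 + 0.0624 + 0.0320 = 0.1692
Σp_1ᵢ² = 0.39² + 0.10² + 0.07² + 0.12² + 0.32² = 0.1521 + 0.0100 + 0.0049 + 0.0144 + 0.1024 = 0.2838
Σp_2ᵢ² = 0.13² + 0.22² + 0.03² + 0.52² + 0.10² = 0.0169 + 0.0484 + 0.0009 + 0.2704 + 0.0100 = 0.3466
O = 0.1692 / √(0.2838 × 0.3466) = 0.1692 / 0.31363 = 0.5395

0.54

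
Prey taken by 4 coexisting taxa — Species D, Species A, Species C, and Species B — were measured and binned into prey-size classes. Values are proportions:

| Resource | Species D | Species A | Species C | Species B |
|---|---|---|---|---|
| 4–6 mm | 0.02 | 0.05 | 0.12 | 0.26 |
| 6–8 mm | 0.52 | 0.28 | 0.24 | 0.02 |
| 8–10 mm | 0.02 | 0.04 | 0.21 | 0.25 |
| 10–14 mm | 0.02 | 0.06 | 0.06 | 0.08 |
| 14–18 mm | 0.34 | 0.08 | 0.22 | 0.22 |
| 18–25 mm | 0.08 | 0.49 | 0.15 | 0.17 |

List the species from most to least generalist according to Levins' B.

Σp_Dᵢ² = 0.02² + 0.52² + 0.02² + 0.02² + 0.34² + 0.08² = 0.0004 + 0.2704 + 0.0004 + 0.0004 + 0.1156 + 0.0064 = 0.3936
B_D = 1 / 0.3936 = 2.5407
Σp_Aᵢ² = 0.05² + 0.28² + 0.04² + 0.06² + 0.08² + 0.49² = 0.0025 + 0.0784 + 0.0016 + 0.0036 + 0.0064 + 0.2401 = 0.3326
B_A = 1 / 0.3326 = 3.0066
Σp_Cᵢ² = 0.12² + 0.24² + 0.21² + 0.06² + 0.22² + 0.15² = 0.0144 + 0.0576 + 0.0441 + 0.0036 + 0.0484 + 0.0225 = 0.1906
B_C = 1 / 0.1906 = 5.2466
Σp_Bᵢ² = 0.26² + 0.02² + 0.25² + 0.08² + 0.22² + 0.17² = 0.0676 + 0.0004 + 0.0625 + 0.0064 + 0.0484 + 0.0289 = 0.2142
B_B = 1 / 0.2142 = 4.6685
Ranking by B (broadest → narrowest): Species C (5.25) > Species B (4.67) > Species A (3.01) > Species D (2.54)

Species C > Species B > Species A > Species D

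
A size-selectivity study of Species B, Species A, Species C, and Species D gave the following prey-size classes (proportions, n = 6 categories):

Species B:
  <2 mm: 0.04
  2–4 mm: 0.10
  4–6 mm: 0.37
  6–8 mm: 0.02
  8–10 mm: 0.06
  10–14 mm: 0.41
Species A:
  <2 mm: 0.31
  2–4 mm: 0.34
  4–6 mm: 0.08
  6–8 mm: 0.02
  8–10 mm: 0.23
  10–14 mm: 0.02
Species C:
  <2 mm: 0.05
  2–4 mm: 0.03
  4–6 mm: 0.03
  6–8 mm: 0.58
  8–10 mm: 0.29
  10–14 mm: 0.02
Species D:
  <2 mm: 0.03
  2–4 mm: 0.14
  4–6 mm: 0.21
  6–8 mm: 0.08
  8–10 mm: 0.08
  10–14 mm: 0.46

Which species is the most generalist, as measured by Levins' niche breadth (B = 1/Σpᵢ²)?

Σp_Bᵢ² = 0.04² + 0.10² + 0.37² + 0.02² + 0.06² + 0.41² = 0.0016 + 0.0100 + 0.1369 + 0.0004 + 0.0036 + 0.1681 = 0.3206
B_B = 1 / 0.3206 = 3.1192
Σp_Aᵢ² = 0.31² + 0.34² + 0.08² + 0.02² + 0.23² + 0.02² = 0.0961 + 0.1156 + 0.0064 + 0.0004 + 0.0529 + 0.0004 = 0.2718
B_A = 1 / 0.2718 = 3.6792
Σp_Cᵢ² = 0.05² + 0.03² + 0.03² + 0.58² + 0.29² + 0.02² = 0.0025 + 0.0009 + 0.0009 + 0.3364 + 0.0841 + 0.0004 = 0.4252
B_C = 1 / 0.4252 = 2.3518
Σp_Dᵢ² = 0.03² + 0.14² + 0.21² + 0.08² + 0.08² + 0.46² = 0.0009 + 0.0196 + 0.0441 + 0.0064 + 0.0064 + 0.2116 = 0.2890
B_D = 1 / 0.2890 = 3.4602
Highest B → broadest niche (most generalist): Species A (B = 3.68).

Species A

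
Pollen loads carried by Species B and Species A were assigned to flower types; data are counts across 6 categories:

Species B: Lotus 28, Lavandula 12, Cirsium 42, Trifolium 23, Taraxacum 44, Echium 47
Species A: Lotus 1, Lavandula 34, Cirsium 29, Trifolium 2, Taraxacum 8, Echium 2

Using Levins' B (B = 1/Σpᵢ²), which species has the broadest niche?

Species B

Proportions for Species B (n=196): 28/196=0.1429, 12/196=0.0612, 42/196=0.2143, 23/196=0.1173, 44/196=0.2245, 47/196=0.2398
Proportions for Species A (n=76): 1/76=0.0132, 34/76=0.4474, 29/76=0.3816, 2/76=0.0263, 8/76=0.1053, 2/76=0.0263
Σp_Bᵢ² = 0.1429² + 0.0612² + 0.2143² + 0.1173² + 0.2245² + 0.2398² = 0.020420 + 0.003745 + 0.045924 + 0.013759 + 0.050400 + 0.057504 = 0.191752
B_B = 1 / 0.191752 = 5.2151
Σp_Aᵢ² = 0.0132² + 0.4474² + 0.3816² + 0.0263² + 0.1053² + 0.0263² = 0.000174 + 0.200167 + 0.145619 + 0.000692 + 0.011088 + 0.000692 = 0.358432
B_A = 1 / 0.358432 = 2.7899
Highest B → broadest niche (most generalist): Species B (B = 5.22).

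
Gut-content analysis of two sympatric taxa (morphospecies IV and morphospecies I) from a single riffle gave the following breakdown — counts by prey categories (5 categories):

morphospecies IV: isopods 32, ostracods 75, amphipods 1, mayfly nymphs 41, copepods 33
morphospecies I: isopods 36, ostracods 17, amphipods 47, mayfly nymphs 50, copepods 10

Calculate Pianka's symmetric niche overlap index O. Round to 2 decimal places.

Proportions for morphospecies IV (n=182): 32/182=0.1758, 75/182=0.4121, 1/182=0.0055, 41/182=0.2253, 33/182=0.1813
Proportions for morphospecies I (n=160): 36/160=0.2250, 17/160=0.1063, 47/160=0.2938, 50/160=0.3125, 10/160=0.0625
Σ p₁ᵢp₂ᵢ = 0.039555 + 0.043806 + 0.001616 + 0.070406 + 0.011331 = 0.166714
Σp_1ᵢ² = 0.1758² + 0.4121² + 0.0055² + 0.2253² + 0.1813² = 0.030906 + 0.169826 + 0.000030 + 0.050760 + 0.032870 = 0.284392
Σp_2ᵢ² = 0.2250² + 0.1063² + 0.2938² + 0.3125² + 0.0625² = 0.050625 + 0.011300 + 0.086318 + 0.097656 + 0.003906 = 0.249805
O = 0.166714 / √(0.284392 × 0.249805) = 0.166714 / 0.2665381 = 0.6255

0.63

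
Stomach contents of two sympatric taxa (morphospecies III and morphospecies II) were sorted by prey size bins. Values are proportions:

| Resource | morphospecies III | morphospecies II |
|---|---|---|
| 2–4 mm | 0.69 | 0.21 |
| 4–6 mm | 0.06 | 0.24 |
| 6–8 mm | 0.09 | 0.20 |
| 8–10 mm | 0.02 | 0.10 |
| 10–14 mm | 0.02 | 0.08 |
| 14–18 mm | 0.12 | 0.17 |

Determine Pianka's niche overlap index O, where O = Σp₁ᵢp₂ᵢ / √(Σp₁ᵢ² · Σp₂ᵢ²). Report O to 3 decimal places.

0.656

Σ p₁ᵢp₂ᵢ = 0.1449 + 0.0144 + 0.0180 + 0.0020 + 0.0016 + 0.0204 = 0.2013
Σp_1ᵢ² = 0.69² + 0.06² + 0.09² + 0.02² + 0.02² + 0.12² = 0.4761 + 0.0036 + 0.0081 + 0.0004 + 0.0004 + 0.0144 = 0.5030
Σp_2ᵢ² = 0.21² + 0.24² + 0.20² + 0.10² + 0.08² + 0.17² = 0.0441 + 0.0576 + 0.0400 + 0.0100 + 0.0064 + 0.0289 = 0.1870
O = 0.2013 / √(0.5030 × 0.1870) = 0.2013 / 0.306694 = 0.65635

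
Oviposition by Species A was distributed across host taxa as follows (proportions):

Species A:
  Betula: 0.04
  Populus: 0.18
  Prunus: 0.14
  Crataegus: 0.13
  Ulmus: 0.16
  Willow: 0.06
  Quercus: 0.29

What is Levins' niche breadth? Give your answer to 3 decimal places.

Σpᵢ² = 0.04² + 0.18² + 0.14² + 0.13² + 0.16² + 0.06² + 0.29² = 0.0016 + 0.0324 + 0.0196 + 0.0169 + 0.0256 + 0.0036 + 0.0841 = 0.1838
B = 1 / 0.1838 = 5.44070

5.441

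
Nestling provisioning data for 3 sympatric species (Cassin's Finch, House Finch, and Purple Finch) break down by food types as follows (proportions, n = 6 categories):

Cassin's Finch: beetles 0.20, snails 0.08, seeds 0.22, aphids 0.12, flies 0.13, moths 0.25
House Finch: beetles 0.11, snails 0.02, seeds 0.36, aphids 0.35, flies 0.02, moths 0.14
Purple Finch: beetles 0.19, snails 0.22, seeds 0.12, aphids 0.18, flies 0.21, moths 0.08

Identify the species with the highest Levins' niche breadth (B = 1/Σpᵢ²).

Σp_Cassᵢ² = 0.20² + 0.08² + 0.22² + 0.12² + 0.13² + 0.25² = 0.0400 + 0.0064 + 0.0484 + 0.0144 + 0.0169 + 0.0625 = 0.1886
B_Cass = 1 / 0.1886 = 5.3022
Σp_Housᵢ² = 0.11² + 0.02² + 0.36² + 0.35² + 0.02² + 0.14² = 0.0121 + 0.0004 + 0.1296 + 0.1225 + 0.0004 + 0.0196 = 0.2846
B_Hous = 1 / 0.2846 = 3.5137
Σp_Purpᵢ² = 0.19² + 0.22² + 0.12² + 0.18² + 0.21² + 0.08² = 0.0361 + 0.0484 + 0.0144 + 0.0324 + 0.0441 + 0.0064 = 0.1818
B_Purp = 1 / 0.1818 = 5.5006
Highest B → broadest niche (most generalist): Purple Finch (B = 5.50).

Purple Finch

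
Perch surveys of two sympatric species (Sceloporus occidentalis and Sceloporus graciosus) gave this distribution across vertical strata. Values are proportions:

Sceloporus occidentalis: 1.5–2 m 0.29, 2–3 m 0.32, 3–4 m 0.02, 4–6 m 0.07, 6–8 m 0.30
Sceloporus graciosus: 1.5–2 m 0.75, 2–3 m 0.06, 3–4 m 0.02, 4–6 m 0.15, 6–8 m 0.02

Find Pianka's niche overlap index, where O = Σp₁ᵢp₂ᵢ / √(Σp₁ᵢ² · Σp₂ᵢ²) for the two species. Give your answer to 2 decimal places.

0.62

Σ p₁ᵢp₂ᵢ = 0.2175 + 0.0192 + 0.0004 + 0.0105 + 0.0060 = 0.2536
Σp_1ᵢ² = 0.29² + 0.32² + 0.02² + 0.07² + 0.30² = 0.0841 + 0.1024 + 0.0004 + 0.0049 + 0.0900 = 0.2818
Σp_2ᵢ² = 0.75² + 0.06² + 0.02² + 0.15² + 0.02² = 0.5625 + 0.0036 + 0.0004 + 0.0225 + 0.0004 = 0.5894
O = 0.2536 / √(0.2818 × 0.5894) = 0.2536 / 0.40754 = 0.6223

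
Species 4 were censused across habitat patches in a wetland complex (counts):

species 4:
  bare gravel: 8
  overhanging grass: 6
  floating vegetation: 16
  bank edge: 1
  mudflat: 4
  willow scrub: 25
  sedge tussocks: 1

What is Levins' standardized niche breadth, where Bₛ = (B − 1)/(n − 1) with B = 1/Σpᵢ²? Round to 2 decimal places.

Proportions for species 4 (n=61): 8/61=0.1311, 6/61=0.0984, 16/61=0.2623, 1/61=0.0164, 4/61=0.0656, 25/61=0.4098, 1/61=0.0164
Σpᵢ² = 0.1311² + 0.0984² + 0.2623² + 0.0164² + 0.0656² + 0.4098² + 0.0164² = 0.017187 + 0.009683 + 0.068801 + 0.000269 + 0.004303 + 0.167936 + 0.000269 = 0.268448
B = 1 / 0.268448 = 3.7251
Bₛ = (B − 1)/(n − 1) = (3.7251 − 1)/(7 − 1) = 2.7251/6 = 0.4542

0.45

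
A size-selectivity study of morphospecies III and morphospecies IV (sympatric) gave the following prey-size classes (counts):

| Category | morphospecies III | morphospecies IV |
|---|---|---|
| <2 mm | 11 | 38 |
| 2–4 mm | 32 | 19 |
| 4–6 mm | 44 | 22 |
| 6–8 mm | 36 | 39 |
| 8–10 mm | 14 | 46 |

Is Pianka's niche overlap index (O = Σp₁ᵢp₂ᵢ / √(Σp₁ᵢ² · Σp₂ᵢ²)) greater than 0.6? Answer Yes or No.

Proportions for morphospecies III (n=137): 11/137=0.0803, 32/137=0.2336, 44/137=0.3212, 36/137=0.2628, 14/137=0.1022
Proportions for morphospecies IV (n=164): 38/164=0.2317, 19/164=0.1159, 22/164=0.1341, 39/164=0.2378, 46/164=0.2805
Σ p₁ᵢp₂ᵢ = 0.018606 + 0.027074 + 0.043073 + 0.062494 + 0.028667 = 0.179914
Σp_1ᵢ² = 0.0803² + 0.2336² + 0.3212² + 0.2628² + 0.1022² = 0.006448 + 0.054569 + 0.103169 + 0.069064 + 0.010445 = 0.243695
Σp_2ᵢ² = 0.2317² + 0.1159² + 0.1341² + 0.2378² + 0.2805² = 0.053685 + 0.013433 + 0.017983 + 0.056549 + 0.078680 = 0.220330
O = 0.179914 / √(0.243695 × 0.220330) = 0.179914 / 0.2317182 = 0.7764
O = 0.7764 > 0.6 → Yes.

Yes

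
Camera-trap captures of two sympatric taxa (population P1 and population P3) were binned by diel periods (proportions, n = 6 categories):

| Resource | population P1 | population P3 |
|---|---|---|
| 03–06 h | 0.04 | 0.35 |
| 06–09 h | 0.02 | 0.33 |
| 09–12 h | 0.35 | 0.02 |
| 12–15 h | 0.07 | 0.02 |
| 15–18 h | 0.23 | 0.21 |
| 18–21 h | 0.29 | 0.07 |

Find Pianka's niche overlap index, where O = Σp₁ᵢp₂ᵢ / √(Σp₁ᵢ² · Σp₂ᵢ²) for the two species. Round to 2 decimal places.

Σ p₁ᵢp₂ᵢ = 0.0140 + 0.0066 + 0.0070 + 0.0014 + 0.0483 + 0.0203 = 0.0976
Σp_1ᵢ² = 0.04² + 0.02² + 0.35² + 0.07² + 0.23² + 0.29² = 0.0016 + 0.0004 + 0.1225 + 0.0049 + 0.0529 + 0.0841 = 0.2664
Σp_2ᵢ² = 0.35² + 0.33² + 0.02² + 0.02² + 0.21² + 0.07² = 0.1225 + 0.1089 + 0.0004 + 0.0004 + 0.0441 + 0.0049 = 0.2812
O = 0.0976 / √(0.2664 × 0.2812) = 0.0976 / 0.27370 = 0.3566

0.36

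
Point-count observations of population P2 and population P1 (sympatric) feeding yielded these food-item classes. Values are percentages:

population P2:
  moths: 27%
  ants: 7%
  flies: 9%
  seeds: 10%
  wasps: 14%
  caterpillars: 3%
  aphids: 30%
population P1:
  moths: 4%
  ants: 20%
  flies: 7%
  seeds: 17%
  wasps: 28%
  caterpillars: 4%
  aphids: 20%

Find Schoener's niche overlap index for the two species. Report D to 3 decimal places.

0.650

Convert percentages to proportions (divide by 100).
Σ|p₁ᵢ − p₂ᵢ| = 0.23 + 0.13 + 0.02 + 0.07 + 0.14 + 0.01 + 0.10 = 0.70
D = 1 − ½ × 0.70 = 1 − 0.350 = 0.65000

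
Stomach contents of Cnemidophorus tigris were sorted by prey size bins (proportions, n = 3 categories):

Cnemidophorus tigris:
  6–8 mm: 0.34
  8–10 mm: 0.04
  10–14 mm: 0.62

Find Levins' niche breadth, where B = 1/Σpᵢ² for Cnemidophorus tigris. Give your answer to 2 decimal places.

Σpᵢ² = 0.34² + 0.04² + 0.62² = 0.1156 + 0.0016 + 0.3844 = 0.5016
B = 1 / 0.5016 = 1.9936

1.99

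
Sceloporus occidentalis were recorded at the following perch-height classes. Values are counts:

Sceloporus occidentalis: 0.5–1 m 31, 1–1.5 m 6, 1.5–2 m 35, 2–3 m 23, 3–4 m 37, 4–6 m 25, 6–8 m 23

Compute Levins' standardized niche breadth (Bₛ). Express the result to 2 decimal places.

0.86

Proportions for Sceloporus occidentalis (n=180): 31/180=0.1722, 6/180=0.0333, 35/180=0.1944, 23/180=0.1278, 37/180=0.2056, 25/180=0.1389, 23/180=0.1278
Σpᵢ² = 0.1722² + 0.0333² + 0.1944² + 0.1278² + 0.2056² + 0.1389² + 0.1278² = 0.029653 + 0.001109 + 0.037791 + 0.016333 + 0.042271 + 0.019293 + 0.016333 = 0.162783
B = 1 / 0.162783 = 6.1431
Bₛ = (B − 1)/(n − 1) = (6.1431 − 1)/(7 − 1) = 5.1431/6 = 0.8572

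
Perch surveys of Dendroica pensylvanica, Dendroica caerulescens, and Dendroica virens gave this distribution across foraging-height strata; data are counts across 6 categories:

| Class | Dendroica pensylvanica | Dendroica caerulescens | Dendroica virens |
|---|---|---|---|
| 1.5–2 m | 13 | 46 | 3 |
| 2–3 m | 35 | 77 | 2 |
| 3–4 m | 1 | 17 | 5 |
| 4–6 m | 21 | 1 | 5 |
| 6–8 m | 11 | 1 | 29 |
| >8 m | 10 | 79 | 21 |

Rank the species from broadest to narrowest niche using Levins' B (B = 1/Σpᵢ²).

Dendroica pensylvanica > Dendroica caerulescens > Dendroica virens

Proportions for Dendroica pensylvanica (n=91): 13/91=0.1429, 35/91=0.3846, 1/91=0.0110, 21/91=0.2308, 11/91=0.1209, 10/91=0.1099
Proportions for Dendroica caerulescens (n=221): 46/221=0.2081, 77/221=0.3484, 17/221=0.0769, 1/221=0.0045, 1/221=0.0045, 79/221=0.3575
Proportions for Dendroica virens (n=65): 3/65=0.0462, 2/65=0.0308, 5/65=0.0769, 5/65=0.0769, 29/65=0.4462, 21/65=0.3231
Σp_pensᵢ² = 0.1429² + 0.3846² + 0.0110² + 0.2308² + 0.1209² + 0.1099² = 0.020420 + 0.147917 + 0.000121 + 0.053269 + 0.014617 + 0.012078 = 0.248422
B_pens = 1 / 0.248422 = 4.0254
Σp_caerᵢ² = 0.2081² + 0.3484² + 0.0769² + 0.0045² + 0.0045² + 0.3575² = 0.043306 + 0.121383 + 0.005914 + 0.000020 + 0.000020 + 0.127806 = 0.298449
B_caer = 1 / 0.298449 = 3.3507
Σp_vireᵢ² = 0.0462² + 0.0308² + 0.0769² + 0.0769² + 0.4462² + 0.3231² = 0.002134 + 0.000949 + 0.005914 + 0.005914 + 0.199094 + 0.104394 = 0.318399
B_vire = 1 / 0.318399 = 3.1407
Ranking by B (broadest → narrowest): Dendroica pensylvanica (4.03) > Dendroica caerulescens (3.35) > Dendroica virens (3.14)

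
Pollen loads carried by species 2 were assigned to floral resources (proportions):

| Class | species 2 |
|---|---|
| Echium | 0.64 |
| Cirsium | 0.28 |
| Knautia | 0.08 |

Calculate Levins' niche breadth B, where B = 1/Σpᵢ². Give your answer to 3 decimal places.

2.023

Σpᵢ² = 0.64² + 0.28² + 0.08² = 0.4096 + 0.0784 + 0.0064 = 0.4944
B = 1 / 0.4944 = 2.02265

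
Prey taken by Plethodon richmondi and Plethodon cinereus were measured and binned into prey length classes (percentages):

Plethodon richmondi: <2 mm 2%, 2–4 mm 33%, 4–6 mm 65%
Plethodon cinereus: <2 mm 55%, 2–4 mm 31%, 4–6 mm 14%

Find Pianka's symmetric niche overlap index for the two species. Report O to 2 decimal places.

0.43

Convert percentages to proportions (divide by 100).
Σ p₁ᵢp₂ᵢ = 0.0110 + 0.1023 + 0.0910 = 0.2043
Σp_1ᵢ² = 0.02² + 0.33² + 0.65² = 0.0004 + 0.1089 + 0.4225 = 0.5318
Σp_2ᵢ² = 0.55² + 0.31² + 0.14² = 0.3025 + 0.0961 + 0.0196 = 0.4182
O = 0.2043 / √(0.5318 × 0.4182) = 0.2043 / 0.47159 = 0.4332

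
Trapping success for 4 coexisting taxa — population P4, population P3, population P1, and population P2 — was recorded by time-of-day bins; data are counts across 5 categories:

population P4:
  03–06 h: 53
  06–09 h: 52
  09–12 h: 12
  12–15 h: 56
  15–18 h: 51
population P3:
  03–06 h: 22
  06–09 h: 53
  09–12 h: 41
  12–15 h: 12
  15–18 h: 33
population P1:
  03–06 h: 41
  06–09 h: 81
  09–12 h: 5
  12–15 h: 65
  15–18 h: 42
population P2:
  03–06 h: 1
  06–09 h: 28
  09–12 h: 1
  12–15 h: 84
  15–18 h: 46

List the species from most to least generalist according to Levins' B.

Proportions for population P4 (n=224): 53/224=0.2366, 52/224=0.2321, 12/224=0.0536, 56/224=0.2500, 51/224=0.2277
Proportions for population P3 (n=161): 22/161=0.1366, 53/161=0.3292, 41/161=0.2547, 12/161=0.0745, 33/161=0.2050
Proportions for population P1 (n=234): 41/234=0.1752, 81/234=0.3462, 5/234=0.0214, 65/234=0.2778, 42/234=0.1795
Proportions for population P2 (n=160): 1/160=0.0063, 28/160=0.1750, 1/160=0.0063, 84/160=0.5250, 46/160=0.2875
Σp_P4ᵢ² = 0.2366² + 0.2321² + 0.0536² + 0.2500² + 0.2277² = 0.055980 + 0.053870 + 0.002873 + 0.062500 + 0.051847 = 0.227070
B_P4 = 1 / 0.227070 = 4.4039
Σp_P3ᵢ² = 0.1366² + 0.3292² + 0.2547² + 0.0745² + 0.2050² = 0.018660 + 0.108373 + 0.064872 + 0.005550 + 0.042025 = 0.239480
B_P3 = 1 / 0.239480 = 4.1757
Σp_P1ᵢ² = 0.1752² + 0.3462² + 0.0214² + 0.2778² + 0.1795² = 0.030695 + 0.119854 + 0.000458 + 0.077173 + 0.032220 = 0.260400
B_P1 = 1 / 0.260400 = 3.8402
Σp_P2ᵢ² = 0.0063² + 0.1750² + 0.0063² + 0.5250² + 0.2875² = 0.000040 + 0.030625 + 0.000040 + 0.275625 + 0.082656 = 0.388986
B_P2 = 1 / 0.388986 = 2.5708
Ranking by B (broadest → narrowest): population P4 (4.40) > population P3 (4.18) > population P1 (3.84) > population P2 (2.57)

population P4 > population P3 > population P1 > population P2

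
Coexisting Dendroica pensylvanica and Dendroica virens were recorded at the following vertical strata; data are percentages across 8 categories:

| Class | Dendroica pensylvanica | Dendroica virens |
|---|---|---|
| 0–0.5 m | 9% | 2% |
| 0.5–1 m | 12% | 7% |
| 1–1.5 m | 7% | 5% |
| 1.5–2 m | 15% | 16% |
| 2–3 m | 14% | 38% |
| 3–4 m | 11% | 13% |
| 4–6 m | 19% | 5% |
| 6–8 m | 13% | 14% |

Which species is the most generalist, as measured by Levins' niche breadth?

Dendroica pensylvanica

Convert percentages to proportions (divide by 100).
Σp_pensᵢ² = 0.09² + 0.12² + 0.07² + 0.15² + 0.14² + 0.11² + 0.19² + 0.13² = 0.0081 + 0.0144 + 0.0049 + 0.0225 + 0.0196 + 0.0121 + 0.0361 + 0.0169 = 0.1346
B_pens = 1 / 0.1346 = 7.4294
Σp_vireᵢ² = 0.02² + 0.07² + 0.05² + 0.16² + 0.38² + 0.13² + 0.05² + 0.14² = 0.0004 + 0.0049 + 0.0025 + 0.0256 + 0.1444 + 0.0169 + 0.0025 + 0.0196 = 0.2168
B_vire = 1 / 0.2168 = 4.6125
Highest B → broadest niche (most generalist): Dendroica pensylvanica (B = 7.43).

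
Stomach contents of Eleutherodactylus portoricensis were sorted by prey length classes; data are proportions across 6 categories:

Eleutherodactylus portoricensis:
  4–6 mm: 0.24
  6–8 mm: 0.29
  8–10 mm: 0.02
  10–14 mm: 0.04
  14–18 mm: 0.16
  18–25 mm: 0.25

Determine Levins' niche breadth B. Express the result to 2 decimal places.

4.31

Σpᵢ² = 0.24² + 0.29² + 0.02² + 0.04² + 0.16² + 0.25² = 0.0576 + 0.0841 + 0.0004 + 0.0016 + 0.0256 + 0.0625 = 0.2318
B = 1 / 0.2318 = 4.3141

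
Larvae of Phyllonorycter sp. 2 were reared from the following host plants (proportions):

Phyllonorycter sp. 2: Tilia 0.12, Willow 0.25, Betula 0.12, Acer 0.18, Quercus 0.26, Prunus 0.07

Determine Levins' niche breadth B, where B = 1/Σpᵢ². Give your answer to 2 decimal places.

5.10

Σpᵢ² = 0.12² + 0.25² + 0.12² + 0.18² + 0.26² + 0.07² = 0.0144 + 0.0625 + 0.0144 + 0.0324 + 0.0676 + 0.0049 = 0.1962
B = 1 / 0.1962 = 5.0968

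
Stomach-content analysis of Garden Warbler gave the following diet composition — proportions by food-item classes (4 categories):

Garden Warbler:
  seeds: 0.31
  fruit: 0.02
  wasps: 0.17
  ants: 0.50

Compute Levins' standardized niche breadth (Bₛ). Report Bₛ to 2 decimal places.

0.55

Σpᵢ² = 0.31² + 0.02² + 0.17² + 0.50² = 0.0961 + 0.0004 + 0.0289 + 0.2500 = 0.3754
B = 1 / 0.3754 = 2.6638
Bₛ = (B − 1)/(n − 1) = (2.6638 − 1)/(4 − 1) = 1.6638/3 = 0.5546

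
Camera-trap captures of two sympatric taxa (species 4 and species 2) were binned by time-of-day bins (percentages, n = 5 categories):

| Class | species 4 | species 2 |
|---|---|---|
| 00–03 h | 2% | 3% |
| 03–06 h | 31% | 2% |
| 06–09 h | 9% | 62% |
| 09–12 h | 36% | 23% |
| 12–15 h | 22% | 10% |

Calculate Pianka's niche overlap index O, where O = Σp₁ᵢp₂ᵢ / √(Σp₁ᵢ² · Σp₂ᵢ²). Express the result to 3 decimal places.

Convert percentages to proportions (divide by 100).
Σ p₁ᵢp₂ᵢ = 0.0006 + 0.0062 + 0.0558 + 0.0828 + 0.0220 = 0.1674
Σp_1ᵢ² = 0.02² + 0.31² + 0.09² + 0.36² + 0.22² = 0.0004 + 0.0961 + 0.0081 + 0.1296 + 0.0484 = 0.2826
Σp_2ᵢ² = 0.03² + 0.02² + 0.62² + 0.23² + 0.10² = 0.0009 + 0.0004 + 0.3844 + 0.0529 + 0.0100 = 0.4486
O = 0.1674 / √(0.2826 × 0.4486) = 0.1674 / 0.356054 = 0.47015

0.470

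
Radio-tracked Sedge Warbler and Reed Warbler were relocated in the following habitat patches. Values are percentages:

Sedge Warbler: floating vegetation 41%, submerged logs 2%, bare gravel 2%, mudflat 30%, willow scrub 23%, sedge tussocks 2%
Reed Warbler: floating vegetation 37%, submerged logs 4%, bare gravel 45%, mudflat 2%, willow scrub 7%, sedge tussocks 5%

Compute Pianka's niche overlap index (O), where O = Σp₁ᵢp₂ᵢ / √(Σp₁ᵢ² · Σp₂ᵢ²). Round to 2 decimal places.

0.56

Convert percentages to proportions (divide by 100).
Σ p₁ᵢp₂ᵢ = 0.1517 + 0.0008 + 0.0090 + 0.0060 + 0.0161 + 0.0010 = 0.1846
Σp_1ᵢ² = 0.41² + 0.02² + 0.02² + 0.30² + 0.23² + 0.02² = 0.1681 + 0.0004 + 0.0004 + 0.0900 + 0.0529 + 0.0004 = 0.3122
Σp_2ᵢ² = 0.37² + 0.04² + 0.45² + 0.02² + 0.07² + 0.05² = 0.1369 + 0.0016 + 0.2025 + 0.0004 + 0.0049 + 0.0025 = 0.3488
O = 0.1846 / √(0.3122 × 0.3488) = 0.1846 / 0.32999 = 0.5594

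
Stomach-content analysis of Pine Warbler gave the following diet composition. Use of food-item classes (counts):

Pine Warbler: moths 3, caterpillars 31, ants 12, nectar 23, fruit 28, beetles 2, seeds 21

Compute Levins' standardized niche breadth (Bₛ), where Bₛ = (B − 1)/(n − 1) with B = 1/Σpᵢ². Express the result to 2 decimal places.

0.67

Proportions for Pine Warbler (n=120): 3/120=0.0250, 31/120=0.2583, 12/120=0.1000, 23/120=0.1917, 28/120=0.2333, 2/120=0.0167, 21/120=0.1750
Σpᵢ² = 0.0250² + 0.2583² + 0.1000² + 0.1917² + 0.2333² + 0.0167² + 0.1750² = 0.000625 + 0.066719 + 0.010000 + 0.036749 + 0.054429 + 0.000279 + 0.030625 = 0.199426
B = 1 / 0.199426 = 5.0144
Bₛ = (B − 1)/(n − 1) = (5.0144 − 1)/(7 − 1) = 4.0144/6 = 0.6691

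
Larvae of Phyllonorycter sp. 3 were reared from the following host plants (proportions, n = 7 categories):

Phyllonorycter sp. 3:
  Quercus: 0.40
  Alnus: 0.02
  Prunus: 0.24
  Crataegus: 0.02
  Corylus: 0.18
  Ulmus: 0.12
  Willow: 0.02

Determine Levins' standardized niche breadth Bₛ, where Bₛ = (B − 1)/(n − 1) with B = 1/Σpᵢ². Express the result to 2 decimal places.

0.46

Σpᵢ² = 0.40² + 0.02² + 0.24² + 0.02² + 0.18² + 0.12² + 0.02² = 0.1600 + 0.0004 + 0.0576 + 0.0004 + 0.0324 + 0.0144 + 0.0004 = 0.2656
B = 1 / 0.2656 = 3.7651
Bₛ = (B − 1)/(n − 1) = (3.7651 − 1)/(7 − 1) = 2.7651/6 = 0.4609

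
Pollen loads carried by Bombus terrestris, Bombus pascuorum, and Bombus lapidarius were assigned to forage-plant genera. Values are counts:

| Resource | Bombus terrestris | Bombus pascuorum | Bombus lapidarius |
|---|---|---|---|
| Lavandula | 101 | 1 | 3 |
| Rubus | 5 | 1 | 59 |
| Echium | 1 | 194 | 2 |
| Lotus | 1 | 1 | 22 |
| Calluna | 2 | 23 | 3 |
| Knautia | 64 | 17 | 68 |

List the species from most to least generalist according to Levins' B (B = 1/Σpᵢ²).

Bombus lapidarius > Bombus terrestris > Bombus pascuorum

Proportions for Bombus terrestris (n=174): 101/174=0.5805, 5/174=0.0287, 1/174=0.0057, 1/174=0.0057, 2/174=0.0115, 64/174=0.3678
Proportions for Bombus pascuorum (n=237): 1/237=0.0042, 1/237=0.0042, 194/237=0.8186, 1/237=0.0042, 23/237=0.0970, 17/237=0.0717
Proportions for Bombus lapidarius (n=157): 3/157=0.0191, 59/157=0.3758, 2/157=0.0127, 22/157=0.1401, 3/157=0.0191, 68/157=0.4331
Σp_terrᵢ² = 0.5805² + 0.0287² + 0.0057² + 0.0057² + 0.0115² + 0.3678² = 0.336980 + 0.000824 + 0.000032 + 0.000032 + 0.000132 + 0.135277 = 0.473277
B_terr = 1 / 0.473277 = 2.1129
Σp_pascᵢ² = 0.0042² + 0.0042² + 0.8186² + 0.0042² + 0.0970² + 0.0717² = 0.000018 + 0.000018 + 0.670106 + 0.000018 + 0.009409 + 0.005141 = 0.684710
B_pasc = 1 / 0.684710 = 1.4605
Σp_lapiᵢ² = 0.0191² + 0.3758² + 0.0127² + 0.1401² + 0.0191² + 0.4331² = 0.000365 + 0.141226 + 0.000161 + 0.019628 + 0.000365 + 0.187576 = 0.349321
B_lapi = 1 / 0.349321 = 2.8627
Ranking by B (broadest → narrowest): Bombus lapidarius (2.86) > Bombus terrestris (2.11) > Bombus pascuorum (1.46)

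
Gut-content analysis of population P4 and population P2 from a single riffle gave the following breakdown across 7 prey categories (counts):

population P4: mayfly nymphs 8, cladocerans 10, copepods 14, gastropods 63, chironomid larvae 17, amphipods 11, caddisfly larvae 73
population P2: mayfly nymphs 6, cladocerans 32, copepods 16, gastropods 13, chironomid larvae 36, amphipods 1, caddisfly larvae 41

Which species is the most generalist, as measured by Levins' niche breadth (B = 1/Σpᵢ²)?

population P2

Proportions for population P4 (n=196): 8/196=0.0408, 10/196=0.0510, 14/196=0.0714, 63/196=0.3214, 17/196=0.0867, 11/196=0.0561, 73/196=0.3724
Proportions for population P2 (n=145): 6/145=0.0414, 32/145=0.2207, 16/145=0.1103, 13/145=0.0897, 36/145=0.2483, 1/145=0.0069, 41/145=0.2828
Σp_P4ᵢ² = 0.0408² + 0.0510² + 0.0714² + 0.3214² + 0.0867² + 0.0561² + 0.3724² = 0.001665 + 0.002601 + 0.005098 + 0.103298 + 0.007517 + 0.003147 + 0.138682 = 0.262008
B_P4 = 1 / 0.262008 = 3.8167
Σp_P2ᵢ² = 0.0414² + 0.2207² + 0.1103² + 0.0897² + 0.2483² + 0.0069² + 0.2828² = 0.001714 + 0.048708 + 0.012166 + 0.008046 + 0.061653 + 0.000048 + 0.079976 = 0.212311
B_P2 = 1 / 0.212311 = 4.7101
Highest B → broadest niche (most generalist): population P2 (B = 4.71).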